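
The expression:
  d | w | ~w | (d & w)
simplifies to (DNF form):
True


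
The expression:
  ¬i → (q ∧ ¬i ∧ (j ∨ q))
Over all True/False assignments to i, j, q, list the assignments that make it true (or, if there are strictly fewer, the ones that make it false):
is false only for:
  i=False, j=False, q=False;
  i=False, j=True, q=False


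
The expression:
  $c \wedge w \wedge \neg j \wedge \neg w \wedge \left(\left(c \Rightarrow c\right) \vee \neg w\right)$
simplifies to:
$\text{False}$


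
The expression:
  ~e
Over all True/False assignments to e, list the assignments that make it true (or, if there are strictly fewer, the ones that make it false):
is true only for:
  e=False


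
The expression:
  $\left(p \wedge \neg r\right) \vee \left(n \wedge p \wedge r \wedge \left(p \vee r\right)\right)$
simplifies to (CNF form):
$p \wedge \left(n \vee \neg r\right)$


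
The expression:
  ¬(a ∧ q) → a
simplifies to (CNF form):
a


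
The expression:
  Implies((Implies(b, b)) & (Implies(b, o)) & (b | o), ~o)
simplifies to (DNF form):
~o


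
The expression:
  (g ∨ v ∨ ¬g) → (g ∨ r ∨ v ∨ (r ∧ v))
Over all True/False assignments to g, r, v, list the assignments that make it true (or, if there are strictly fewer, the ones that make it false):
is false only for:
  g=False, r=False, v=False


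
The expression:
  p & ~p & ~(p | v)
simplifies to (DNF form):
False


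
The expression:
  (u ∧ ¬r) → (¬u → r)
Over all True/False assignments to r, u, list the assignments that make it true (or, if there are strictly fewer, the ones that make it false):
is always true.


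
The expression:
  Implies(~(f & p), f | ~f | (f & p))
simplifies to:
True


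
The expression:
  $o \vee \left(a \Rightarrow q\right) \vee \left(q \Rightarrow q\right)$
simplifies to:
$\text{True}$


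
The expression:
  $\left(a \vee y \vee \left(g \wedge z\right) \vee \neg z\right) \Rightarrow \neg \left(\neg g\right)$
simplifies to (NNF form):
$g \vee \left(z \wedge \neg a \wedge \neg y\right)$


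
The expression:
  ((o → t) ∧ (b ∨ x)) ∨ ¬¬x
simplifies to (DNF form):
x ∨ (b ∧ t) ∨ (b ∧ ¬o)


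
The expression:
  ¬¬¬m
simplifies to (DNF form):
¬m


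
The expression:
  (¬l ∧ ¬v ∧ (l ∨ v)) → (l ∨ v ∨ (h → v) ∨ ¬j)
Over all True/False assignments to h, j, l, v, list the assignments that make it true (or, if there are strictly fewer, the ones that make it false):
is always true.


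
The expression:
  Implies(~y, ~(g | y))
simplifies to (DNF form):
y | ~g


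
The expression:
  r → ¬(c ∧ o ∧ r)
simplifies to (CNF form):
¬c ∨ ¬o ∨ ¬r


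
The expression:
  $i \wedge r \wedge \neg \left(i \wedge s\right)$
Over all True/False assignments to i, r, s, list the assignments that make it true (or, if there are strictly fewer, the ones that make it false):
is true only for:
  i=True, r=True, s=False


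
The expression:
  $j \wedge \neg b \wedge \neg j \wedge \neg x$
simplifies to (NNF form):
$\text{False}$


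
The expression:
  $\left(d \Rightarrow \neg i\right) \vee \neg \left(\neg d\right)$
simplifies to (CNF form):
$\text{True}$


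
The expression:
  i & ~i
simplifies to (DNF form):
False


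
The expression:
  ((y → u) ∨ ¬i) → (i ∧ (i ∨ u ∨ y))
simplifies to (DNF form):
i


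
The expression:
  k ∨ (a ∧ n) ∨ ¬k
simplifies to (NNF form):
True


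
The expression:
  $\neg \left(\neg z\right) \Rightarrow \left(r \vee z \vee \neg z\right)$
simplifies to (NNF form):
$\text{True}$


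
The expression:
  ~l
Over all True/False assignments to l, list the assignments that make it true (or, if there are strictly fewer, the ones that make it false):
is true only for:
  l=False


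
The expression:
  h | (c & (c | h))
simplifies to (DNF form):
c | h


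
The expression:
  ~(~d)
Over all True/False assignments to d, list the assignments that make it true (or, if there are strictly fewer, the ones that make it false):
is true only for:
  d=True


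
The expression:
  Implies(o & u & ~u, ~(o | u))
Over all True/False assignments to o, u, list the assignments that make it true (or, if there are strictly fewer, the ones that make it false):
is always true.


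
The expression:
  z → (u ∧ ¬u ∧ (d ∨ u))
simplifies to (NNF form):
¬z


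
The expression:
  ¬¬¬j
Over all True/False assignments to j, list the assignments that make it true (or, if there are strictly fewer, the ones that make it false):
is true only for:
  j=False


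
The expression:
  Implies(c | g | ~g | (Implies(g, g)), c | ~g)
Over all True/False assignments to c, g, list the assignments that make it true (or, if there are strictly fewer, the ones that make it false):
is false only for:
  c=False, g=True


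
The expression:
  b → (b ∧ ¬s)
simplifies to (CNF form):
¬b ∨ ¬s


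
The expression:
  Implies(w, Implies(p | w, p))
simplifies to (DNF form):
p | ~w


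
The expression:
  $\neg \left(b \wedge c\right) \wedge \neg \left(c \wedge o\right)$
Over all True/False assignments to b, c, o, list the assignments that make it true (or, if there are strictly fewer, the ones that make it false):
is false only for:
  b=False, c=True, o=True;
  b=True, c=True, o=False;
  b=True, c=True, o=True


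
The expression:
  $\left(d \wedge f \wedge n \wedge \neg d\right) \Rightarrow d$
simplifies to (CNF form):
$\text{True}$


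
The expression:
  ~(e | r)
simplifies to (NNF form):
~e & ~r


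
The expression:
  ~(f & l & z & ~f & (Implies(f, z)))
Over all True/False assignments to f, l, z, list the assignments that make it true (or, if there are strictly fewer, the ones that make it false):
is always true.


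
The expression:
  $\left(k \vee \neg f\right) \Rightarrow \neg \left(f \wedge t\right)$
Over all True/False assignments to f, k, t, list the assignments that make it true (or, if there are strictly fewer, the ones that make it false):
is false only for:
  f=True, k=True, t=True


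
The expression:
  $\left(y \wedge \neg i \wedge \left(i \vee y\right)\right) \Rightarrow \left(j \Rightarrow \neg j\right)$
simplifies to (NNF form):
$i \vee \neg j \vee \neg y$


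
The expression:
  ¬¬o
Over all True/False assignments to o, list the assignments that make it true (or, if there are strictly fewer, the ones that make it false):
is true only for:
  o=True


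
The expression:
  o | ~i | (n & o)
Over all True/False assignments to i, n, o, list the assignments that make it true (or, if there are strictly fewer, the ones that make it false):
is false only for:
  i=True, n=False, o=False;
  i=True, n=True, o=False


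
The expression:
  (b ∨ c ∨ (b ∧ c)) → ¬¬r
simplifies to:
r ∨ (¬b ∧ ¬c)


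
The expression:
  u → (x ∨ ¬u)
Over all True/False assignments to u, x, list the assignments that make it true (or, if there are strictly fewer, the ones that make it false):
is false only for:
  u=True, x=False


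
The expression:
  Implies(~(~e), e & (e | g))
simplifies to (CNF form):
True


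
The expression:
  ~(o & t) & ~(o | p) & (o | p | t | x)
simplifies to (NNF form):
~o & ~p & (t | x)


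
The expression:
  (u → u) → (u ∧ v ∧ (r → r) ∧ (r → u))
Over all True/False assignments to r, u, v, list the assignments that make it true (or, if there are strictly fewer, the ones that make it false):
is true only for:
  r=False, u=True, v=True;
  r=True, u=True, v=True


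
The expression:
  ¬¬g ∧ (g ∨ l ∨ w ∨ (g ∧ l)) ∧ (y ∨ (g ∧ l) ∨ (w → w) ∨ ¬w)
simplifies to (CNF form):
g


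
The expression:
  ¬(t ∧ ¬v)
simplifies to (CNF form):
v ∨ ¬t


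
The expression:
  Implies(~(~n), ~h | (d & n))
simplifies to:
d | ~h | ~n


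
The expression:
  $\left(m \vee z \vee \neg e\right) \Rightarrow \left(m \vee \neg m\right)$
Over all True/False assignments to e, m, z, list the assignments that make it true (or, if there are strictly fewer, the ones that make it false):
is always true.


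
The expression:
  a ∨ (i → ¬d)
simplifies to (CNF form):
a ∨ ¬d ∨ ¬i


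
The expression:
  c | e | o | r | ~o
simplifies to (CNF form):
True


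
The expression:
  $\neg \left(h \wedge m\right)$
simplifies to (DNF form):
$\neg h \vee \neg m$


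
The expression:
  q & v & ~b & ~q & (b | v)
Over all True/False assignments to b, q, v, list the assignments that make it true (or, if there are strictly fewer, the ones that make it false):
is never true.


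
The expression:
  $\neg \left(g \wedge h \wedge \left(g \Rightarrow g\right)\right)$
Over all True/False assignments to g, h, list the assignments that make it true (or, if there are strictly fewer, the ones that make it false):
is false only for:
  g=True, h=True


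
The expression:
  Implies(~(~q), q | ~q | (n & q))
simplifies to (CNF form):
True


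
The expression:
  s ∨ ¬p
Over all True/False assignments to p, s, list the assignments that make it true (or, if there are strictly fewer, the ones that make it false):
is false only for:
  p=True, s=False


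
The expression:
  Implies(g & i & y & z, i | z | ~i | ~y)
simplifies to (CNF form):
True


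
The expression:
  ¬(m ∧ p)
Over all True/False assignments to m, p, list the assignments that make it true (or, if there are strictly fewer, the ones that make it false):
is false only for:
  m=True, p=True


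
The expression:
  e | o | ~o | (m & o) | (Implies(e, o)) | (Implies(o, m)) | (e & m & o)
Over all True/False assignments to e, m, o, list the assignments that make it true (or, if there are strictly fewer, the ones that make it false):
is always true.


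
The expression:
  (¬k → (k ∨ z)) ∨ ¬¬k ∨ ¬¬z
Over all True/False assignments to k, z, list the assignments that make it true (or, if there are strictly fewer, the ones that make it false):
is false only for:
  k=False, z=False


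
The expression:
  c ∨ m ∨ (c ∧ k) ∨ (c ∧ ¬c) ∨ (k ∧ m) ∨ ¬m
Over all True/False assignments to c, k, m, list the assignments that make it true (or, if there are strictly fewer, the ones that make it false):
is always true.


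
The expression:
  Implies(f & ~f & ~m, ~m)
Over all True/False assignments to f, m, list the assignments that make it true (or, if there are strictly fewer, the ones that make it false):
is always true.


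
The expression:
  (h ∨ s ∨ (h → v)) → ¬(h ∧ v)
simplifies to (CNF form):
¬h ∨ ¬v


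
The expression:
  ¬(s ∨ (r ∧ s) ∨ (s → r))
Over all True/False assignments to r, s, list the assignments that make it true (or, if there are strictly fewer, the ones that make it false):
is never true.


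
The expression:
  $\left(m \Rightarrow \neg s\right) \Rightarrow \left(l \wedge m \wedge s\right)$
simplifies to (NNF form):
$m \wedge s$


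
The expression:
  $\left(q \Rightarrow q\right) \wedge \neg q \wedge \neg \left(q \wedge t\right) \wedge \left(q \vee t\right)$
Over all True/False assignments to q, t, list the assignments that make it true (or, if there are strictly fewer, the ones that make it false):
is true only for:
  q=False, t=True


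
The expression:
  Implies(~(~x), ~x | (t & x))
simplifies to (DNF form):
t | ~x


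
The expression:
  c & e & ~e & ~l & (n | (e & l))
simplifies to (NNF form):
False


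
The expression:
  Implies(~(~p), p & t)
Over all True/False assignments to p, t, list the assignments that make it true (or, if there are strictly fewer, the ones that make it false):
is false only for:
  p=True, t=False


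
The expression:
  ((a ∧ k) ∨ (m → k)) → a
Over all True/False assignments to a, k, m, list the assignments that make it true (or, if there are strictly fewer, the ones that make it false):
is false only for:
  a=False, k=False, m=False;
  a=False, k=True, m=False;
  a=False, k=True, m=True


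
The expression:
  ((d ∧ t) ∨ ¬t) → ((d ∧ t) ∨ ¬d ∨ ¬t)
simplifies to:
True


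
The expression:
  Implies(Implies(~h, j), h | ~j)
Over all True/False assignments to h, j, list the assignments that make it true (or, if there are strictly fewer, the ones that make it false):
is false only for:
  h=False, j=True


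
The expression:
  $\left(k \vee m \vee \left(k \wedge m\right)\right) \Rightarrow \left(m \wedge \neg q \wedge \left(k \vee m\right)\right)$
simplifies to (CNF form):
$\left(m \vee \neg k\right) \wedge \left(\neg m \vee \neg q\right)$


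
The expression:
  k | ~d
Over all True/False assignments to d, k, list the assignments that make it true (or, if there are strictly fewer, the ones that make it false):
is false only for:
  d=True, k=False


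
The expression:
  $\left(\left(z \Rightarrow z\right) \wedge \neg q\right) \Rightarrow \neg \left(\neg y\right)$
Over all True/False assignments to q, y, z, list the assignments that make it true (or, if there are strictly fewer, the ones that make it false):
is false only for:
  q=False, y=False, z=False;
  q=False, y=False, z=True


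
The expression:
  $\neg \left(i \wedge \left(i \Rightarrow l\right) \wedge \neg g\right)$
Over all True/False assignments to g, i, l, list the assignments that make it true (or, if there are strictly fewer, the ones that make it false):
is false only for:
  g=False, i=True, l=True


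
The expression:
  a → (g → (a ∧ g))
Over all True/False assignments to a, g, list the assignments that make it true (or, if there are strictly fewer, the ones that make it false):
is always true.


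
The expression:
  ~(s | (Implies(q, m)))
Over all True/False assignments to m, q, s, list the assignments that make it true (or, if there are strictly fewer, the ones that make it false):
is true only for:
  m=False, q=True, s=False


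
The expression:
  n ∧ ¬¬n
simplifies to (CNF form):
n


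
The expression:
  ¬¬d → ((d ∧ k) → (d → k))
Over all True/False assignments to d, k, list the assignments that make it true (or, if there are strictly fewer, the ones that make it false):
is always true.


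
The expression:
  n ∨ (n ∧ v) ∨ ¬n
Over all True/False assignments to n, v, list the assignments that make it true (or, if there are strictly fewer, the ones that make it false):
is always true.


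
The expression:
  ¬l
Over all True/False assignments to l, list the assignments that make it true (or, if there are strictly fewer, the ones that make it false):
is true only for:
  l=False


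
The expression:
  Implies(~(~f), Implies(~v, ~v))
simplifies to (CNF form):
True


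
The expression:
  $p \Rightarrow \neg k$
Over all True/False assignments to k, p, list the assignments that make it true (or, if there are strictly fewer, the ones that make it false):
is false only for:
  k=True, p=True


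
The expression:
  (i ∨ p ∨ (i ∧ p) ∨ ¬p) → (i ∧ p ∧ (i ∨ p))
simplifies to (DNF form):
i ∧ p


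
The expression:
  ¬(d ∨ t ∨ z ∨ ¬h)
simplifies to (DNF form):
h ∧ ¬d ∧ ¬t ∧ ¬z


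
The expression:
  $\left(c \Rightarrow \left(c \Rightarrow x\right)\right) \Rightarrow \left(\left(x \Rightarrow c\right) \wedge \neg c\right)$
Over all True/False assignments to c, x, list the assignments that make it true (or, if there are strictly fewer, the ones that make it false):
is true only for:
  c=False, x=False;
  c=True, x=False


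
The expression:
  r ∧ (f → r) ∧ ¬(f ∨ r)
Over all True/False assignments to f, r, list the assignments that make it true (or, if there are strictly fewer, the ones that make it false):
is never true.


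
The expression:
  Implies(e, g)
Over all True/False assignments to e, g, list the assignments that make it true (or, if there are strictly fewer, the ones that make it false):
is false only for:
  e=True, g=False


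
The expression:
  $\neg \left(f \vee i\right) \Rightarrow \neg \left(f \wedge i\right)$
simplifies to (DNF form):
$\text{True}$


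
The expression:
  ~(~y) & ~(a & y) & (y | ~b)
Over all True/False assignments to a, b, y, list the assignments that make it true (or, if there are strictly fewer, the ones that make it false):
is true only for:
  a=False, b=False, y=True;
  a=False, b=True, y=True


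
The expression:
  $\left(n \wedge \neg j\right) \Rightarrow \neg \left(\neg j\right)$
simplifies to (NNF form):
$j \vee \neg n$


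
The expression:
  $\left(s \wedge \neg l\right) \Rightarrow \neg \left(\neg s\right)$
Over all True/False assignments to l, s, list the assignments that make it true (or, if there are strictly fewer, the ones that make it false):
is always true.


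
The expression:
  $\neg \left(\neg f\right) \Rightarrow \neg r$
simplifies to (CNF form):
$\neg f \vee \neg r$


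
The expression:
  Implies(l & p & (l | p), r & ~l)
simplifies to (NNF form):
~l | ~p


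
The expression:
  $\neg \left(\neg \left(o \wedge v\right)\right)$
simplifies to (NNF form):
$o \wedge v$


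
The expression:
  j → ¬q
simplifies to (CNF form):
¬j ∨ ¬q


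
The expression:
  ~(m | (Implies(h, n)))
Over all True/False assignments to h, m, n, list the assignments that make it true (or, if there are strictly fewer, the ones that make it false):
is true only for:
  h=True, m=False, n=False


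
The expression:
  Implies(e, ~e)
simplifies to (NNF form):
~e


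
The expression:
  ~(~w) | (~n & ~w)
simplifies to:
w | ~n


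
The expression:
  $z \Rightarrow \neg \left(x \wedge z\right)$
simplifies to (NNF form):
$\neg x \vee \neg z$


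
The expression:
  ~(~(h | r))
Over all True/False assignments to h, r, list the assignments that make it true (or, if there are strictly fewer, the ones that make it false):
is false only for:
  h=False, r=False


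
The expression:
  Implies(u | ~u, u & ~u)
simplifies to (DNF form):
False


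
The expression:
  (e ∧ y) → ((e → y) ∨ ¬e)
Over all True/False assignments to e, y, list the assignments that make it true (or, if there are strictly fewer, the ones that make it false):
is always true.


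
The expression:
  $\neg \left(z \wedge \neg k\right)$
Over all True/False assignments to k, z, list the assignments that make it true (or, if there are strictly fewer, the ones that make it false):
is false only for:
  k=False, z=True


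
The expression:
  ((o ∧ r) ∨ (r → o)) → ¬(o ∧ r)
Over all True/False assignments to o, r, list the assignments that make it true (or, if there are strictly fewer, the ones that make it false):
is false only for:
  o=True, r=True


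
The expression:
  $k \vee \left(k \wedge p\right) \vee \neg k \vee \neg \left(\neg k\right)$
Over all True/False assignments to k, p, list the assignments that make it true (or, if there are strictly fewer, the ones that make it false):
is always true.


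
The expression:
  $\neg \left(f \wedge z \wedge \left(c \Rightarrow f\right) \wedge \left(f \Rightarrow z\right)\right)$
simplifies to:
$\neg f \vee \neg z$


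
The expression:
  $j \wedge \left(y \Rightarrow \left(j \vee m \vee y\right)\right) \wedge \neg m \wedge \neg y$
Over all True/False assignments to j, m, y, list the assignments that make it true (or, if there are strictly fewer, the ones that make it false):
is true only for:
  j=True, m=False, y=False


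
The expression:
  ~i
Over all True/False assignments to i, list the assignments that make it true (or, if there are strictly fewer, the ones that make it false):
is true only for:
  i=False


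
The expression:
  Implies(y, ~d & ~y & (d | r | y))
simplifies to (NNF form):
~y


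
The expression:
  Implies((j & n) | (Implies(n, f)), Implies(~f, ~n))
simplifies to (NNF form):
f | ~j | ~n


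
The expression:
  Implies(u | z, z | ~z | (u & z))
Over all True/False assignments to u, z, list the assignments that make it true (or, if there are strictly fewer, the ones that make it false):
is always true.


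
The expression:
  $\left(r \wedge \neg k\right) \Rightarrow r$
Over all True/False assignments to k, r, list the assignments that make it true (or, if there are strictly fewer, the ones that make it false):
is always true.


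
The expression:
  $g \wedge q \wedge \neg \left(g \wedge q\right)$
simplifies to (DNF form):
$\text{False}$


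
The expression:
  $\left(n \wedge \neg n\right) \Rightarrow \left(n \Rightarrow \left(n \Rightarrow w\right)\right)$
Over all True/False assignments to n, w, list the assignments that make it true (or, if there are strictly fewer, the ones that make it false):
is always true.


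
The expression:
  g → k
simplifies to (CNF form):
k ∨ ¬g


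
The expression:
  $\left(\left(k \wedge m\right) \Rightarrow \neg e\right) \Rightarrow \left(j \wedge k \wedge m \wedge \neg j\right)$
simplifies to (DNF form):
$e \wedge k \wedge m$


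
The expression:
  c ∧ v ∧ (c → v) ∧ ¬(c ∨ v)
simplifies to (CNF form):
False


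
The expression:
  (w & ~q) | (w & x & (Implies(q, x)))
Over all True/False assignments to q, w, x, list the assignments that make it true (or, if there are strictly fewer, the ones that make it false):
is true only for:
  q=False, w=True, x=False;
  q=False, w=True, x=True;
  q=True, w=True, x=True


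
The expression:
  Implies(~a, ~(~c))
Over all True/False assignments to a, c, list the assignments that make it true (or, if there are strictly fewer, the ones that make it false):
is false only for:
  a=False, c=False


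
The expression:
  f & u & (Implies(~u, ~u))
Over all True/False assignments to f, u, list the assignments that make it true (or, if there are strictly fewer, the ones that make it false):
is true only for:
  f=True, u=True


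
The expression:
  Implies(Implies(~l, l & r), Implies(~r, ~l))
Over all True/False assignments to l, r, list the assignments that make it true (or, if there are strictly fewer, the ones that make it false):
is false only for:
  l=True, r=False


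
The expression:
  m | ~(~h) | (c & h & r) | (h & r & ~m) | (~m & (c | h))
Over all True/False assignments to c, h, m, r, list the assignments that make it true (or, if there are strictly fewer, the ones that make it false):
is false only for:
  c=False, h=False, m=False, r=False;
  c=False, h=False, m=False, r=True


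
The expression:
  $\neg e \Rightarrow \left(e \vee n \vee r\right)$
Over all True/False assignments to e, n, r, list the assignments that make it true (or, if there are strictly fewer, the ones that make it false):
is false only for:
  e=False, n=False, r=False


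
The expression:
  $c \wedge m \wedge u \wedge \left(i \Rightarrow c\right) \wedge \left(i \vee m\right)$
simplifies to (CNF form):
$c \wedge m \wedge u$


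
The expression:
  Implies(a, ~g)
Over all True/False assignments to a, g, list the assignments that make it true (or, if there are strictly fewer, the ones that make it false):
is false only for:
  a=True, g=True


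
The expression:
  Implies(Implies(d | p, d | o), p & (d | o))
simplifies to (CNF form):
p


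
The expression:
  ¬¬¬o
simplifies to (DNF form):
¬o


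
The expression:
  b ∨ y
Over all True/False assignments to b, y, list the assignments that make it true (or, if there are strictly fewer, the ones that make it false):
is false only for:
  b=False, y=False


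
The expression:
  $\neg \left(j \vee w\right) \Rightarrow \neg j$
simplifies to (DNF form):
$\text{True}$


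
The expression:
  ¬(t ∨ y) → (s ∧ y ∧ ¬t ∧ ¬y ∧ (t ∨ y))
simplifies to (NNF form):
t ∨ y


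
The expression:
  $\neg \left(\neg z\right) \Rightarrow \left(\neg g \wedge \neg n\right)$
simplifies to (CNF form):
$\left(\neg g \vee \neg z\right) \wedge \left(\neg n \vee \neg z\right)$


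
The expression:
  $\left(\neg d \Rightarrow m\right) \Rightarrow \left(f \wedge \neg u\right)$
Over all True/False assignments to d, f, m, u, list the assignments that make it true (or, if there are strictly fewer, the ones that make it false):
is true only for:
  d=False, f=False, m=False, u=False;
  d=False, f=False, m=False, u=True;
  d=False, f=True, m=False, u=False;
  d=False, f=True, m=False, u=True;
  d=False, f=True, m=True, u=False;
  d=True, f=True, m=False, u=False;
  d=True, f=True, m=True, u=False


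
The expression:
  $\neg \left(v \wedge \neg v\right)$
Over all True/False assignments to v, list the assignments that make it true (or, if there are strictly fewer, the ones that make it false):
is always true.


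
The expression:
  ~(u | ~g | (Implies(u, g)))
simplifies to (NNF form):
False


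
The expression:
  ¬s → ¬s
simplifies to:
True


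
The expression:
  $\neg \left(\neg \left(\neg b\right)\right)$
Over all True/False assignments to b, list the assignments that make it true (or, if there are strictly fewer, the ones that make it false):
is true only for:
  b=False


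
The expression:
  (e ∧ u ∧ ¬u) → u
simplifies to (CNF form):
True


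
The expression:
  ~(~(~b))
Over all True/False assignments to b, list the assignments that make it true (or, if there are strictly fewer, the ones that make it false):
is true only for:
  b=False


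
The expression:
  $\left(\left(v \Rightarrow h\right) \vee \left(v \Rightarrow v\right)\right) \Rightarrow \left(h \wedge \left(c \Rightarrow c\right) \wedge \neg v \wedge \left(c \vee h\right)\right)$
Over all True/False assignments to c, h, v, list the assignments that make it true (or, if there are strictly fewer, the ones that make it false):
is true only for:
  c=False, h=True, v=False;
  c=True, h=True, v=False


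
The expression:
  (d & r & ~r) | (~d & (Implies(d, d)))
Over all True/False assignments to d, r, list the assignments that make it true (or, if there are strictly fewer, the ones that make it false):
is true only for:
  d=False, r=False;
  d=False, r=True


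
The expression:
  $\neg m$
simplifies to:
$\neg m$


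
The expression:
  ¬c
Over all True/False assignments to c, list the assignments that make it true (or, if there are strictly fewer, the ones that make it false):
is true only for:
  c=False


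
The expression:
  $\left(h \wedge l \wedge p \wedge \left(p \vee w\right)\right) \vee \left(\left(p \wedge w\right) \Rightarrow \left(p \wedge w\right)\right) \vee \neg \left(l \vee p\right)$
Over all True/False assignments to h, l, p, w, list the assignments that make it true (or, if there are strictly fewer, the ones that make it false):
is always true.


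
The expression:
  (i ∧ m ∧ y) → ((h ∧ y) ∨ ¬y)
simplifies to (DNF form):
h ∨ ¬i ∨ ¬m ∨ ¬y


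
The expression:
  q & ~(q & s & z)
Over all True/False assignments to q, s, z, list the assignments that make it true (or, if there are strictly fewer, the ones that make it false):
is true only for:
  q=True, s=False, z=False;
  q=True, s=False, z=True;
  q=True, s=True, z=False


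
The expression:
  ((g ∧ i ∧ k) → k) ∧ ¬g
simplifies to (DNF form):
¬g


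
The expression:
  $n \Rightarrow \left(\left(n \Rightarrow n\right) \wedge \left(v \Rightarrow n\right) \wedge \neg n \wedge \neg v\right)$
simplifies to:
$\neg n$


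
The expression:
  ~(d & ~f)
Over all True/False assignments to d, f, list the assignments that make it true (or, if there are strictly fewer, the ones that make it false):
is false only for:
  d=True, f=False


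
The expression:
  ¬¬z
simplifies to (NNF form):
z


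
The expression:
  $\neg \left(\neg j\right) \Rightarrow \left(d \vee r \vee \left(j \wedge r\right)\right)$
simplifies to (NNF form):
$d \vee r \vee \neg j$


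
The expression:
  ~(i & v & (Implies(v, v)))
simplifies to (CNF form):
~i | ~v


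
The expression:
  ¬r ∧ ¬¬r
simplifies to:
False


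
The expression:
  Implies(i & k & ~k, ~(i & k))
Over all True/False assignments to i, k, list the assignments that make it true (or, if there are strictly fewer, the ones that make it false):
is always true.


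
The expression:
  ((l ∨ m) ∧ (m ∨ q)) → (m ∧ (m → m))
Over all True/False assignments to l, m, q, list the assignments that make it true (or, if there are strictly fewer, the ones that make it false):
is false only for:
  l=True, m=False, q=True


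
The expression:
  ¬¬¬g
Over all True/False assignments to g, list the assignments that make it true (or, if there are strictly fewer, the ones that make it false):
is true only for:
  g=False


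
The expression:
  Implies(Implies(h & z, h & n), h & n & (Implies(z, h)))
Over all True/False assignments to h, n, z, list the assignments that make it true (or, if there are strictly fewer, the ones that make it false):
is true only for:
  h=True, n=False, z=True;
  h=True, n=True, z=False;
  h=True, n=True, z=True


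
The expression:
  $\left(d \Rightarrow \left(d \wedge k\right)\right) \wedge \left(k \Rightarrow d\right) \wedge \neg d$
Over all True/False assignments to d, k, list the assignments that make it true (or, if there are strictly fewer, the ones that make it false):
is true only for:
  d=False, k=False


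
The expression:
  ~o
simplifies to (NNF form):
~o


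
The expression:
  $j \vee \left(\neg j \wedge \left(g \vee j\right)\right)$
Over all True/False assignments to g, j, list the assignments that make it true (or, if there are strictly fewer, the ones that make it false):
is false only for:
  g=False, j=False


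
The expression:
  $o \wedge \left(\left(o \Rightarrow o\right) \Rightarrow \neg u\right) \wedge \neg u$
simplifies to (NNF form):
$o \wedge \neg u$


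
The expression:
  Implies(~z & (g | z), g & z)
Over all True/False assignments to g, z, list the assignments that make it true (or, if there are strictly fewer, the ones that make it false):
is false only for:
  g=True, z=False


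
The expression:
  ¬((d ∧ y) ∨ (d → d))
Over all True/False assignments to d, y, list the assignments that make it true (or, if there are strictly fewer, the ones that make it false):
is never true.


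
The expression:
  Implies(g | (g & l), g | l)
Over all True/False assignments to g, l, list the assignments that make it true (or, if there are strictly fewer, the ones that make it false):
is always true.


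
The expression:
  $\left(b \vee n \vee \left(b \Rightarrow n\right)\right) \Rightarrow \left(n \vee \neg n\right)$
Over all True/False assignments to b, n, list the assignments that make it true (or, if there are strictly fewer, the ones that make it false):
is always true.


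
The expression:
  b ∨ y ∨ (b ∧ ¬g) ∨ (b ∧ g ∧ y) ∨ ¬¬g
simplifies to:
b ∨ g ∨ y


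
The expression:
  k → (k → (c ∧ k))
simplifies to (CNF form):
c ∨ ¬k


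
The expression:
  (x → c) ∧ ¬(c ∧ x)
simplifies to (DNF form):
¬x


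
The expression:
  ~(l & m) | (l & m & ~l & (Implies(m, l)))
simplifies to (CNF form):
~l | ~m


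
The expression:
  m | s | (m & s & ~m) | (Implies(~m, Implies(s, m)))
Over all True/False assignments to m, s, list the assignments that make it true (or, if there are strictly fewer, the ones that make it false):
is always true.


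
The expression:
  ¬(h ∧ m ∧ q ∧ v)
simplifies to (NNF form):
¬h ∨ ¬m ∨ ¬q ∨ ¬v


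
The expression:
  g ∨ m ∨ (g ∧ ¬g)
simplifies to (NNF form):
g ∨ m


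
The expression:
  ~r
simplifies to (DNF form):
~r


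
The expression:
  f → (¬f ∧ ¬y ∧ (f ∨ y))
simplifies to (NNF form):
¬f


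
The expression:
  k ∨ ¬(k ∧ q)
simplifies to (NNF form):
True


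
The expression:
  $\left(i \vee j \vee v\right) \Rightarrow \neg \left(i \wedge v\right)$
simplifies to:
$\neg i \vee \neg v$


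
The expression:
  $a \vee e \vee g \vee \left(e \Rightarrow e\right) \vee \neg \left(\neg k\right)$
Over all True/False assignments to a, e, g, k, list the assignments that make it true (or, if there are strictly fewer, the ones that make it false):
is always true.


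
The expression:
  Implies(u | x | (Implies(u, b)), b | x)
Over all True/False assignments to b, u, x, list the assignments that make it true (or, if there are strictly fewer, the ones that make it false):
is false only for:
  b=False, u=False, x=False;
  b=False, u=True, x=False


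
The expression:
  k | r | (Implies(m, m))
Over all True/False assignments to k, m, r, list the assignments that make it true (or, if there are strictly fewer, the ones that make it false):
is always true.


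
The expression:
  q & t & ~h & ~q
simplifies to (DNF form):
False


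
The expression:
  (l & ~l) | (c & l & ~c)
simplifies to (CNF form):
False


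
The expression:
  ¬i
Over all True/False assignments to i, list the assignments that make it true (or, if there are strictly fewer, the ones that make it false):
is true only for:
  i=False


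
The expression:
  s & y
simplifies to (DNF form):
s & y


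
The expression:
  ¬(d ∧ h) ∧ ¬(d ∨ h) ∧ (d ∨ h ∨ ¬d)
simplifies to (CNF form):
¬d ∧ ¬h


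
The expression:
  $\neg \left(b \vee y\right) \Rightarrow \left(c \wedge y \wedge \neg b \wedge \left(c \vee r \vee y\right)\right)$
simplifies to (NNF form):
$b \vee y$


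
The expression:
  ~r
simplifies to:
~r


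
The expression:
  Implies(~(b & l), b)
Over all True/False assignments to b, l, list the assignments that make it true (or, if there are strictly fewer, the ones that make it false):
is true only for:
  b=True, l=False;
  b=True, l=True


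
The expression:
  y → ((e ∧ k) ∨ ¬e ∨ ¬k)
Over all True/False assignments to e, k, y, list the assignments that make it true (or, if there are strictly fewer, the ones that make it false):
is always true.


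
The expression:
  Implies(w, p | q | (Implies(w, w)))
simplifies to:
True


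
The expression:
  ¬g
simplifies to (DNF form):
¬g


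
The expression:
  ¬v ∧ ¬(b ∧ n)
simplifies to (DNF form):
(¬b ∧ ¬v) ∨ (¬n ∧ ¬v)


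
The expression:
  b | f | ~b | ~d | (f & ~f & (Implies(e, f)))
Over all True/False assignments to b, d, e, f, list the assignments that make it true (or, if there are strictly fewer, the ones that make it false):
is always true.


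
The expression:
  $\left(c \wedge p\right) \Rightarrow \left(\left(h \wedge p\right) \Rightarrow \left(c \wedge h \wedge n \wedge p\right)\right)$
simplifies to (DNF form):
$n \vee \neg c \vee \neg h \vee \neg p$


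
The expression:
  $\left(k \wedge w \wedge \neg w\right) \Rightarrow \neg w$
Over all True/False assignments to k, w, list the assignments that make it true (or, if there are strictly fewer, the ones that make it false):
is always true.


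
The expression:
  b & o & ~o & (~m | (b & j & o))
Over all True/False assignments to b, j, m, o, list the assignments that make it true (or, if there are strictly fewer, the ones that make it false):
is never true.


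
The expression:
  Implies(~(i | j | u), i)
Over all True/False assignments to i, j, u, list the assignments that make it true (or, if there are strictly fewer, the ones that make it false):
is false only for:
  i=False, j=False, u=False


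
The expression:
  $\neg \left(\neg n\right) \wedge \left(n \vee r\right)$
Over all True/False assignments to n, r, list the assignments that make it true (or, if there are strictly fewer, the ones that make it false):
is true only for:
  n=True, r=False;
  n=True, r=True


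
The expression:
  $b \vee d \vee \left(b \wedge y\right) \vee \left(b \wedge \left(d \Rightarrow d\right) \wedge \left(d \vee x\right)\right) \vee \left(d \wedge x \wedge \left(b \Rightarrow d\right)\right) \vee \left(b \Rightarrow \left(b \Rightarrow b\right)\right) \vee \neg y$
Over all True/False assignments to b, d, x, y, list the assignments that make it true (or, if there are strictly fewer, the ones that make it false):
is always true.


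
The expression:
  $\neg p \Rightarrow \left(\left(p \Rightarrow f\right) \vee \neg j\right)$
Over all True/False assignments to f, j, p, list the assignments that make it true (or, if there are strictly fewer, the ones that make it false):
is always true.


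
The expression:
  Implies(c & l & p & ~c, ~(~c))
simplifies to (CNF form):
True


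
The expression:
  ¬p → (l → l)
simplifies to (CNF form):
True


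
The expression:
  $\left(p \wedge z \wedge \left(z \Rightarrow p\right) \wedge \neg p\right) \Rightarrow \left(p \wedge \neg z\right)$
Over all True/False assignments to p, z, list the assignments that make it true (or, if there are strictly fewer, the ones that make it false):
is always true.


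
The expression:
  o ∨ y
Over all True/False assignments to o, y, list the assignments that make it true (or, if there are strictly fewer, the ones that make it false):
is false only for:
  o=False, y=False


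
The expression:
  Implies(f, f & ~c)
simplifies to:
~c | ~f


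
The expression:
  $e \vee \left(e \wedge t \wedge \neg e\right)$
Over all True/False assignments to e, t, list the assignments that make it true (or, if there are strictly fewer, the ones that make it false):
is true only for:
  e=True, t=False;
  e=True, t=True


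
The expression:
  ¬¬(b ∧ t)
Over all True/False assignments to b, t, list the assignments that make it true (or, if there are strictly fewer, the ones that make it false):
is true only for:
  b=True, t=True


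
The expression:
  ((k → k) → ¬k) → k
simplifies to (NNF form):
k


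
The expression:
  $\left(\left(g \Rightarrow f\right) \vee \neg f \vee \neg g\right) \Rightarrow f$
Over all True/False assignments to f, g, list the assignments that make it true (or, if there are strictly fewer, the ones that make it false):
is true only for:
  f=True, g=False;
  f=True, g=True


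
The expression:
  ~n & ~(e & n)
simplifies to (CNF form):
~n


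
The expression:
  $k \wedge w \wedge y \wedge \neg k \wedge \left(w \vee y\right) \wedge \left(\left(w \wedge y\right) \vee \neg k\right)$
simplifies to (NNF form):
$\text{False}$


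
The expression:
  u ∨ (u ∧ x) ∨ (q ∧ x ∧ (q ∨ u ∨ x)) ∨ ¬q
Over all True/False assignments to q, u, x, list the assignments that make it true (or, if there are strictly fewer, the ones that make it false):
is false only for:
  q=True, u=False, x=False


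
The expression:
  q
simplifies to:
q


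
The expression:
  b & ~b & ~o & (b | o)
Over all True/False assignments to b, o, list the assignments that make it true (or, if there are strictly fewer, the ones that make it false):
is never true.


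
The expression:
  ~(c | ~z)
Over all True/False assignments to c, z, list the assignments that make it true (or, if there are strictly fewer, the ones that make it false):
is true only for:
  c=False, z=True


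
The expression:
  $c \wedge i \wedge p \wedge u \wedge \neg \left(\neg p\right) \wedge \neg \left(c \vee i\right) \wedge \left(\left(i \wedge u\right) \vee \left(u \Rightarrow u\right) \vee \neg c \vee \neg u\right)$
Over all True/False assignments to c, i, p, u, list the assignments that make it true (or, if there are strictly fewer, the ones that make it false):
is never true.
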